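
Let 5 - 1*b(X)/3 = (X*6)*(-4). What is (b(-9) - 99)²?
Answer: 535824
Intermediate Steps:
b(X) = 15 + 72*X (b(X) = 15 - 3*X*6*(-4) = 15 - 3*6*X*(-4) = 15 - (-72)*X = 15 + 72*X)
(b(-9) - 99)² = ((15 + 72*(-9)) - 99)² = ((15 - 648) - 99)² = (-633 - 99)² = (-732)² = 535824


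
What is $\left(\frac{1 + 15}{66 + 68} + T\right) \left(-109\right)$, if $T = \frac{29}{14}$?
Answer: $- \frac{223995}{938} \approx -238.8$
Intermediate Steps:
$T = \frac{29}{14}$ ($T = 29 \cdot \frac{1}{14} = \frac{29}{14} \approx 2.0714$)
$\left(\frac{1 + 15}{66 + 68} + T\right) \left(-109\right) = \left(\frac{1 + 15}{66 + 68} + \frac{29}{14}\right) \left(-109\right) = \left(\frac{16}{134} + \frac{29}{14}\right) \left(-109\right) = \left(16 \cdot \frac{1}{134} + \frac{29}{14}\right) \left(-109\right) = \left(\frac{8}{67} + \frac{29}{14}\right) \left(-109\right) = \frac{2055}{938} \left(-109\right) = - \frac{223995}{938}$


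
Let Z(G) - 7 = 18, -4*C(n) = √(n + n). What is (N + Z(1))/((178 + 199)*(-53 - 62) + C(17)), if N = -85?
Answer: 6936800/5012416061 - 40*√34/5012416061 ≈ 0.0013839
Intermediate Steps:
C(n) = -√2*√n/4 (C(n) = -√(n + n)/4 = -√2*√n/4)
Z(G) = 25 (Z(G) = 7 + 18 = 25)
(N + Z(1))/((178 + 199)*(-53 - 62) + C(17)) = (-85 + 25)/((178 + 199)*(-53 - 62) - √2*√17/4) = -60/(377*(-115) - √34/4) = -60/(-43355 - √34/4)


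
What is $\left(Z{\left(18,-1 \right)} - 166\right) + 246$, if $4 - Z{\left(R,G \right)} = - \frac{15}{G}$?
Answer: $69$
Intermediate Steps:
$Z{\left(R,G \right)} = 4 + \frac{15}{G}$ ($Z{\left(R,G \right)} = 4 - - \frac{15}{G} = 4 + \frac{15}{G}$)
$\left(Z{\left(18,-1 \right)} - 166\right) + 246 = \left(\left(4 + \frac{15}{-1}\right) - 166\right) + 246 = \left(\left(4 + 15 \left(-1\right)\right) - 166\right) + 246 = \left(\left(4 - 15\right) - 166\right) + 246 = \left(-11 - 166\right) + 246 = -177 + 246 = 69$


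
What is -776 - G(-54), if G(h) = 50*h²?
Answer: -146576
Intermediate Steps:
-776 - G(-54) = -776 - 50*(-54)² = -776 - 50*2916 = -776 - 1*145800 = -776 - 145800 = -146576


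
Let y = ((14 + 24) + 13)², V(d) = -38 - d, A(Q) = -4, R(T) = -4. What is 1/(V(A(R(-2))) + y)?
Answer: 1/2567 ≈ 0.00038956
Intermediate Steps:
y = 2601 (y = (38 + 13)² = 51² = 2601)
1/(V(A(R(-2))) + y) = 1/((-38 - 1*(-4)) + 2601) = 1/((-38 + 4) + 2601) = 1/(-34 + 2601) = 1/2567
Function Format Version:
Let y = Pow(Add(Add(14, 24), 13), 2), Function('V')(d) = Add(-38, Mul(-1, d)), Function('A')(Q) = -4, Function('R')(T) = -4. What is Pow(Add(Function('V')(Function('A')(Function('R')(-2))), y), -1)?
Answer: Rational(1, 2567) ≈ 0.00038956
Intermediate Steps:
y = 2601 (y = Pow(Add(38, 13), 2) = Pow(51, 2) = 2601)
Pow(Add(Function('V')(Function('A')(Function('R')(-2))), y), -1) = Pow(Add(Add(-38, Mul(-1, -4)), 2601), -1) = Pow(Add(Add(-38, 4), 2601), -1) = Pow(Add(-34, 2601), -1) = Pow(2567, -1) = Rational(1, 2567)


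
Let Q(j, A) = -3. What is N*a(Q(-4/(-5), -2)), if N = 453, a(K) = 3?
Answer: 1359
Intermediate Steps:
N*a(Q(-4/(-5), -2)) = 453*3 = 1359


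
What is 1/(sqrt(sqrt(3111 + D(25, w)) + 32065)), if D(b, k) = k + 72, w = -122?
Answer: 1/sqrt(32065 + sqrt(3061)) ≈ 0.0055797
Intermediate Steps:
D(b, k) = 72 + k
1/(sqrt(sqrt(3111 + D(25, w)) + 32065)) = 1/(sqrt(sqrt(3111 + (72 - 122)) + 32065)) = 1/(sqrt(sqrt(3111 - 50) + 32065)) = 1/(sqrt(sqrt(3061) + 32065)) = 1/(sqrt(32065 + sqrt(3061))) = 1/sqrt(32065 + sqrt(3061))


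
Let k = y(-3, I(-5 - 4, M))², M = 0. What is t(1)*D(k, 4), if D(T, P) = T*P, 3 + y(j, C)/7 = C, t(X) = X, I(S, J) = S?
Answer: 28224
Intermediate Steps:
y(j, C) = -21 + 7*C
k = 7056 (k = (-21 + 7*(-5 - 4))² = (-21 + 7*(-9))² = (-21 - 63)² = (-84)² = 7056)
D(T, P) = P*T
t(1)*D(k, 4) = 1*(4*7056) = 1*28224 = 28224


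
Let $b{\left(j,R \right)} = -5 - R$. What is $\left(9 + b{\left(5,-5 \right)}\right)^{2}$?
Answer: $81$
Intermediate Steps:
$\left(9 + b{\left(5,-5 \right)}\right)^{2} = \left(9 - 0\right)^{2} = \left(9 + \left(-5 + 5\right)\right)^{2} = \left(9 + 0\right)^{2} = 9^{2} = 81$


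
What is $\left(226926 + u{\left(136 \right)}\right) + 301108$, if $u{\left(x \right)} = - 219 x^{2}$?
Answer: $-3522590$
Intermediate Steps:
$\left(226926 + u{\left(136 \right)}\right) + 301108 = \left(226926 - 219 \cdot 136^{2}\right) + 301108 = \left(226926 - 4050624\right) + 301108 = -3823698 + 301108 = -3522590$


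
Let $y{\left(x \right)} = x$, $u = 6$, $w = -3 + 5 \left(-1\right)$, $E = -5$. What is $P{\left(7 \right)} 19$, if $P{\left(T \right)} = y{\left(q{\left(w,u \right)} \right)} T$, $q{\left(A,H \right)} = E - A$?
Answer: $399$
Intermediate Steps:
$w = -8$ ($w = -3 - 5 = -8$)
$q{\left(A,H \right)} = -5 - A$
$P{\left(T \right)} = 3 T$ ($P{\left(T \right)} = \left(-5 - -8\right) T = \left(-5 + 8\right) T = 3 T$)
$P{\left(7 \right)} 19 = 3 \cdot 7 \cdot 19 = 21 \cdot 19 = 399$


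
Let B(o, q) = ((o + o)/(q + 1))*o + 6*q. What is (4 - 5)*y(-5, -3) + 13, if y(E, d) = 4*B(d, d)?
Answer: 121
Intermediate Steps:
B(o, q) = 6*q + 2*o²/(1 + q) (B(o, q) = ((2*o)/(1 + q))*o + 6*q = (2*o/(1 + q))*o + 6*q = 2*o²/(1 + q) + 6*q = 6*q + 2*o²/(1 + q))
y(E, d) = 8*(3*d + 4*d²)/(1 + d) (y(E, d) = 4*(2*(d² + 3*d + 3*d²)/(1 + d)) = 4*(2*(3*d + 4*d²)/(1 + d)) = 8*(3*d + 4*d²)/(1 + d))
(4 - 5)*y(-5, -3) + 13 = (4 - 5)*(8*(-3)*(3 + 4*(-3))/(1 - 3)) + 13 = -8*(-3)*(3 - 12)/(-2) + 13 = -8*(-3)*(-1)*(-9)/2 + 13 = -1*(-108) + 13 = 108 + 13 = 121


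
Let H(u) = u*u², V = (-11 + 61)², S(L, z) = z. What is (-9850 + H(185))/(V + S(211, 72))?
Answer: 6321775/2572 ≈ 2457.9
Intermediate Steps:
V = 2500 (V = 50² = 2500)
H(u) = u³
(-9850 + H(185))/(V + S(211, 72)) = (-9850 + 185³)/(2500 + 72) = (-9850 + 6331625)/2572 = 6321775*(1/2572) = 6321775/2572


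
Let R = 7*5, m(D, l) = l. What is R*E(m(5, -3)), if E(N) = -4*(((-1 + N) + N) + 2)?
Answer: 700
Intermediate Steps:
E(N) = -4 - 8*N (E(N) = -4*((-1 + 2*N) + 2) = -4*(1 + 2*N) = -4 - 8*N)
R = 35
R*E(m(5, -3)) = 35*(-4 - 8*(-3)) = 35*(-4 + 24) = 35*20 = 700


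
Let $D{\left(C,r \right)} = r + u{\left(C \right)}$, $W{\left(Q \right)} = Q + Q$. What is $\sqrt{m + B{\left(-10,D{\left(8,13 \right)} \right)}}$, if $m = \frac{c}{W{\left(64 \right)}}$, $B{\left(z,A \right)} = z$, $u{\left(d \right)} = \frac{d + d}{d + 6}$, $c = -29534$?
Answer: $\frac{i \sqrt{15407}}{8} \approx 15.516 i$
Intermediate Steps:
$W{\left(Q \right)} = 2 Q$
$u{\left(d \right)} = \frac{2 d}{6 + d}$
$D{\left(C,r \right)} = r + \frac{2 C}{6 + C}$
$m = - \frac{14767}{64}$ ($m = - \frac{29534}{2 \cdot 64} = - \frac{29534}{128} = \left(-29534\right) \frac{1}{128} = - \frac{14767}{64} \approx -230.73$)
$\sqrt{m + B{\left(-10,D{\left(8,13 \right)} \right)}} = \sqrt{- \frac{14767}{64} - 10} = \sqrt{- \frac{15407}{64}} = \frac{i \sqrt{15407}}{8}$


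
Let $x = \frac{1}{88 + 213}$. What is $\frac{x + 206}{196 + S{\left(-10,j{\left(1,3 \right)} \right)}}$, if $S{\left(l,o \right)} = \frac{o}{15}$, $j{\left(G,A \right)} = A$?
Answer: $\frac{103345}{98427} \approx 1.05$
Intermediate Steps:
$S{\left(l,o \right)} = \frac{o}{15}$ ($S{\left(l,o \right)} = o \frac{1}{15} = \frac{o}{15}$)
$x = \frac{1}{301} \approx 0.0033223$
$\frac{x + 206}{196 + S{\left(-10,j{\left(1,3 \right)} \right)}} = \frac{\frac{1}{301} + 206}{196 + \frac{1}{15} \cdot 3} = \frac{62007}{301 \left(196 + \frac{1}{5}\right)} = \frac{62007}{301 \cdot \frac{981}{5}} = \frac{62007}{301} \cdot \frac{5}{981} = \frac{103345}{98427}$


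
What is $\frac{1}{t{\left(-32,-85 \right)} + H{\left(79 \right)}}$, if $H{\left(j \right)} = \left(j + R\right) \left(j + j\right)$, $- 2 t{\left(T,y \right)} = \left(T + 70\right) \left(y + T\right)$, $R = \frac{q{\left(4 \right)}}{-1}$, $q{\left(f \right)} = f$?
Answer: $\frac{1}{14073} \approx 7.1058 \cdot 10^{-5}$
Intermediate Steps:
$R = -4$ ($R = \frac{4}{-1} = 4 \left(-1\right) = -4$)
$t{\left(T,y \right)} = - \frac{\left(70 + T\right) \left(T + y\right)}{2}$ ($t{\left(T,y \right)} = - \frac{\left(T + 70\right) \left(y + T\right)}{2} = - \frac{\left(70 + T\right) \left(T + y\right)}{2}$)
$H{\left(j \right)} = 2 j \left(-4 + j\right)$ ($H{\left(j \right)} = \left(j - 4\right) \left(j + j\right) = \left(-4 + j\right) 2 j = 2 j \left(-4 + j\right)$)
$\frac{1}{t{\left(-32,-85 \right)} + H{\left(79 \right)}} = \frac{1}{\left(\left(-35\right) \left(-32\right) - -2975 - \frac{\left(-32\right)^{2}}{2} - \left(-16\right) \left(-85\right)\right) + 2 \cdot 79 \left(-4 + 79\right)} = \frac{1}{\left(1120 + 2975 - 512 - 1360\right) + 2 \cdot 79 \cdot 75} = \frac{1}{\left(1120 + 2975 - 512 - 1360\right) + 11850} = \frac{1}{2223 + 11850} = \frac{1}{14073}$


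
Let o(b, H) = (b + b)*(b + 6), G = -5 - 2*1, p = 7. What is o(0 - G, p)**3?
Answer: 6028568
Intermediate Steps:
G = -7 (G = -5 - 2 = -7)
o(b, H) = 2*b*(6 + b) (o(b, H) = (2*b)*(6 + b) = 2*b*(6 + b))
o(0 - G, p)**3 = (2*(0 - 1*(-7))*(6 + (0 - 1*(-7))))**3 = (2*(0 + 7)*(6 + (0 + 7)))**3 = (2*7*(6 + 7))**3 = (2*7*13)**3 = 182**3 = 6028568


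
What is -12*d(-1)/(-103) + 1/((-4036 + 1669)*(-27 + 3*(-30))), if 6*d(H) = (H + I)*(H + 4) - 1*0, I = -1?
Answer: -3323165/28524717 ≈ -0.11650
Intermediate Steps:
d(H) = (-1 + H)*(4 + H)/6 (d(H) = ((H - 1)*(H + 4) - 1*0)/6 = ((-1 + H)*(4 + H) + 0)/6 = ((-1 + H)*(4 + H))/6 = (-1 + H)*(4 + H)/6)
-12*d(-1)/(-103) + 1/((-4036 + 1669)*(-27 + 3*(-30))) = -12*(-2/3 + (1/2)*(-1) + (1/6)*(-1)**2)/(-103) + 1/((-4036 + 1669)*(-27 + 3*(-30))) = -12*(-2/3 - 1/2 + (1/6)*1)*(-1/103) + 1/((-2367)*(-27 - 90)) = -12*(-2/3 - 1/2 + 1/6)*(-1/103) - 1/2367/(-117) = -12*(-1)*(-1/103) - 1/2367*(-1/117) = 12*(-1/103) + 1/276939 = -12/103 + 1/276939 = -3323165/28524717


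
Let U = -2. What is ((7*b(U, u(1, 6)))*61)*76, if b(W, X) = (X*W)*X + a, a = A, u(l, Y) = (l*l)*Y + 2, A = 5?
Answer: -3991596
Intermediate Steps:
u(l, Y) = 2 + Y*l² (u(l, Y) = l²*Y + 2 = Y*l² + 2 = 2 + Y*l²)
a = 5
b(W, X) = 5 + W*X² (b(W, X) = (X*W)*X + 5 = (W*X)*X + 5 = W*X² + 5 = 5 + W*X²)
((7*b(U, u(1, 6)))*61)*76 = ((7*(5 - 2*(2 + 6*1²)²))*61)*76 = ((7*(5 - 2*(2 + 6*1)²))*61)*76 = ((7*(5 - 2*(2 + 6)²))*61)*76 = ((7*(5 - 2*8²))*61)*76 = ((7*(5 - 2*64))*61)*76 = ((7*(5 - 128))*61)*76 = ((7*(-123))*61)*76 = -861*61*76 = -52521*76 = -3991596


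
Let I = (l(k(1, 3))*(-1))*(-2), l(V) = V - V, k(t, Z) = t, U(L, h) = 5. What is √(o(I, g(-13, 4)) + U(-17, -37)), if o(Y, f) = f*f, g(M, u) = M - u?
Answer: 7*√6 ≈ 17.146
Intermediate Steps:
l(V) = 0
I = 0 (I = (0*(-1))*(-2) = 0*(-2) = 0)
o(Y, f) = f²
√(o(I, g(-13, 4)) + U(-17, -37)) = √((-13 - 1*4)² + 5) = √((-13 - 4)² + 5) = √((-17)² + 5) = √(289 + 5) = √294 = 7*√6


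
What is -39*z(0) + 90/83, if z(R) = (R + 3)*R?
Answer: 90/83 ≈ 1.0843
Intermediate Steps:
z(R) = R*(3 + R) (z(R) = (3 + R)*R = R*(3 + R))
-39*z(0) + 90/83 = -0*(3 + 0) + 90/83 = -0*3 + 90*(1/83) = -39*0 + 90/83 = 0 + 90/83 = 90/83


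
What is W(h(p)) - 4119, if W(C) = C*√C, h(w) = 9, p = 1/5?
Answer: -4092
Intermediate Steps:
p = ⅕ (p = 1*(⅕) = ⅕ ≈ 0.20000)
W(C) = C^(3/2)
W(h(p)) - 4119 = 9^(3/2) - 4119 = 27 - 4119 = -4092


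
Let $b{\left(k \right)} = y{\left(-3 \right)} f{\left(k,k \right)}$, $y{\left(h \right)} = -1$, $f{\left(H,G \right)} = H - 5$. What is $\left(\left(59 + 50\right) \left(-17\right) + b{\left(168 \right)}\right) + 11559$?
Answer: $9543$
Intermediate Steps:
$f{\left(H,G \right)} = -5 + H$ ($f{\left(H,G \right)} = H - 5 = -5 + H$)
$b{\left(k \right)} = 5 - k$ ($b{\left(k \right)} = - (-5 + k) = 5 - k$)
$\left(\left(59 + 50\right) \left(-17\right) + b{\left(168 \right)}\right) + 11559 = \left(\left(59 + 50\right) \left(-17\right) + \left(5 - 168\right)\right) + 11559 = \left(109 \left(-17\right) + \left(5 - 168\right)\right) + 11559 = \left(-1853 - 163\right) + 11559 = -2016 + 11559 = 9543$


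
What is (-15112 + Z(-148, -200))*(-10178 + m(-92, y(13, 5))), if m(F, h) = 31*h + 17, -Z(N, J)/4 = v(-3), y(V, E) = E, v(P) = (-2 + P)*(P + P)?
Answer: 152411392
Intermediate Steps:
v(P) = 2*P*(-2 + P) (v(P) = (-2 + P)*(2*P) = 2*P*(-2 + P))
Z(N, J) = -120 (Z(N, J) = -8*(-3)*(-2 - 3) = -8*(-3)*(-5) = -4*30 = -120)
m(F, h) = 17 + 31*h
(-15112 + Z(-148, -200))*(-10178 + m(-92, y(13, 5))) = (-15112 - 120)*(-10178 + (17 + 31*5)) = -15232*(-10178 + (17 + 155)) = -15232*(-10178 + 172) = -15232*(-10006) = 152411392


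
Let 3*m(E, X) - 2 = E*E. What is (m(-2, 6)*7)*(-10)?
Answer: -140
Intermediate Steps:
m(E, X) = 2/3 + E**2/3 (m(E, X) = 2/3 + (E*E)/3 = 2/3 + E**2/3)
(m(-2, 6)*7)*(-10) = ((2/3 + (1/3)*(-2)**2)*7)*(-10) = ((2/3 + (1/3)*4)*7)*(-10) = ((2/3 + 4/3)*7)*(-10) = (2*7)*(-10) = 14*(-10) = -140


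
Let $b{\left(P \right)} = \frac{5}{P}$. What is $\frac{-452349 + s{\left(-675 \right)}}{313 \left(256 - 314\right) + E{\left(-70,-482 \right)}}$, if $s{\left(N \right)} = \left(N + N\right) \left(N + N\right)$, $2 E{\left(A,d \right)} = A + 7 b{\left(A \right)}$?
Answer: $- \frac{5480604}{72757} \approx -75.328$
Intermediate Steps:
$E{\left(A,d \right)} = \frac{A}{2} + \frac{35}{2 A}$ ($E{\left(A,d \right)} = \frac{A + 7 \frac{5}{A}}{2} = \frac{A + \frac{35}{A}}{2} = \frac{A}{2} + \frac{35}{2 A}$)
$s{\left(N \right)} = 4 N^{2}$ ($s{\left(N \right)} = 2 N 2 N = 4 N^{2}$)
$\frac{-452349 + s{\left(-675 \right)}}{313 \left(256 - 314\right) + E{\left(-70,-482 \right)}} = \frac{-452349 + 4 \left(-675\right)^{2}}{313 \left(256 - 314\right) + \frac{35 + \left(-70\right)^{2}}{2 \left(-70\right)}} = \frac{-452349 + 4 \cdot 455625}{313 \left(-58\right) + \frac{1}{2} \left(- \frac{1}{70}\right) \left(35 + 4900\right)} = \frac{-452349 + 1822500}{-18154 + \frac{1}{2} \left(- \frac{1}{70}\right) 4935} = \frac{1370151}{-18154 - \frac{141}{4}} = \frac{1370151}{- \frac{72757}{4}} = 1370151 \left(- \frac{4}{72757}\right) = - \frac{5480604}{72757}$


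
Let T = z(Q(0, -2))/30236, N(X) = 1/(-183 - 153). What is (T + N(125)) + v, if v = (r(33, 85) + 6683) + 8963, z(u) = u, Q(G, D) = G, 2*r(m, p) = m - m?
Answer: 5257055/336 ≈ 15646.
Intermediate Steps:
N(X) = -1/336 (N(X) = 1/(-336) = -1/336)
r(m, p) = 0 (r(m, p) = (m - m)/2 = (½)*0 = 0)
T = 0 (T = 0/30236 = 0*(1/30236) = 0)
v = 15646 (v = (0 + 6683) + 8963 = 6683 + 8963 = 15646)
(T + N(125)) + v = (0 - 1/336) + 15646 = -1/336 + 15646 = 5257055/336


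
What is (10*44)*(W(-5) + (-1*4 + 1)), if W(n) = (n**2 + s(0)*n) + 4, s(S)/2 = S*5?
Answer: 11440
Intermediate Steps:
s(S) = 10*S (s(S) = 2*(S*5) = 2*(5*S) = 10*S)
W(n) = 4 + n**2 (W(n) = (n**2 + (10*0)*n) + 4 = (n**2 + 0*n) + 4 = (n**2 + 0) + 4 = n**2 + 4 = 4 + n**2)
(10*44)*(W(-5) + (-1*4 + 1)) = (10*44)*((4 + (-5)**2) + (-1*4 + 1)) = 440*((4 + 25) + (-4 + 1)) = 440*(29 - 3) = 440*26 = 11440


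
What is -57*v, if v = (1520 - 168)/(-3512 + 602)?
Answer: 12844/485 ≈ 26.482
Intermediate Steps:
v = -676/1455 (v = 1352/(-2910) = 1352*(-1/2910) = -676/1455 ≈ -0.46460)
-57*v = -57*(-676/1455) = 12844/485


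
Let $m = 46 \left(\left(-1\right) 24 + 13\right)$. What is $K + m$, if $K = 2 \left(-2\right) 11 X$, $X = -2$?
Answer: $-418$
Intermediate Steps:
$K = 88$ ($K = 2 \left(-2\right) 11 \left(-2\right) = \left(-4\right) 11 \left(-2\right) = \left(-44\right) \left(-2\right) = 88$)
$m = -506$ ($m = 46 \left(-24 + 13\right) = 46 \left(-11\right) = -506$)
$K + m = 88 - 506 = -418$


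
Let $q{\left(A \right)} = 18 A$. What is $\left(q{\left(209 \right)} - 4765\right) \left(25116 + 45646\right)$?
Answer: $-70974286$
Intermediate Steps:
$\left(q{\left(209 \right)} - 4765\right) \left(25116 + 45646\right) = \left(18 \cdot 209 - 4765\right) \left(25116 + 45646\right) = \left(3762 - 4765\right) 70762 = \left(-1003\right) 70762 = -70974286$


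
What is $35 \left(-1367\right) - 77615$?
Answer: $-125460$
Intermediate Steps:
$35 \left(-1367\right) - 77615 = -47845 - 77615 = -125460$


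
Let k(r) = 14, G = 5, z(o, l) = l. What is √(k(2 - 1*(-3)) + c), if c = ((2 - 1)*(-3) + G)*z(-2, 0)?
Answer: √14 ≈ 3.7417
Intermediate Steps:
c = 0 (c = ((2 - 1)*(-3) + 5)*0 = (1*(-3) + 5)*0 = (-3 + 5)*0 = 2*0 = 0)
√(k(2 - 1*(-3)) + c) = √(14 + 0) = √14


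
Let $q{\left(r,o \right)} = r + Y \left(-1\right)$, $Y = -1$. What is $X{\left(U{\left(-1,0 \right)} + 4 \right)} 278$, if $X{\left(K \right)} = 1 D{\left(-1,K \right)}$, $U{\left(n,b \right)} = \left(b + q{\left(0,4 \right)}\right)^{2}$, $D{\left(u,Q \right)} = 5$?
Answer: $1390$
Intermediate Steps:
$q{\left(r,o \right)} = 1 + r$ ($q{\left(r,o \right)} = r - -1 = r + 1 = 1 + r$)
$U{\left(n,b \right)} = \left(1 + b\right)^{2}$ ($U{\left(n,b \right)} = \left(b + \left(1 + 0\right)\right)^{2} = \left(b + 1\right)^{2} = \left(1 + b\right)^{2}$)
$X{\left(K \right)} = 5$ ($X{\left(K \right)} = 1 \cdot 5 = 5$)
$X{\left(U{\left(-1,0 \right)} + 4 \right)} 278 = 5 \cdot 278 = 1390$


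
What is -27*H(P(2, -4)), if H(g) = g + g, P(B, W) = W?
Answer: 216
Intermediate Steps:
H(g) = 2*g
-27*H(P(2, -4)) = -54*(-4) = -27*(-8) = 216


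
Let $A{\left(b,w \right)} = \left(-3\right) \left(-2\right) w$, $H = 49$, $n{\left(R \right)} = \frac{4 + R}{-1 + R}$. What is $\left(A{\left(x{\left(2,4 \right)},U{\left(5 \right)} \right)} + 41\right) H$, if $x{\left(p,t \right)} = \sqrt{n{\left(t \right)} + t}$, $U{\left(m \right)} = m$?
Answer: $3479$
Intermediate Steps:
$n{\left(R \right)} = \frac{4 + R}{-1 + R}$
$x{\left(p,t \right)} = \sqrt{t + \frac{4 + t}{-1 + t}}$ ($x{\left(p,t \right)} = \sqrt{\frac{4 + t}{-1 + t} + t} = \sqrt{t + \frac{4 + t}{-1 + t}}$)
$A{\left(b,w \right)} = 6 w$
$\left(A{\left(x{\left(2,4 \right)},U{\left(5 \right)} \right)} + 41\right) H = \left(6 \cdot 5 + 41\right) 49 = \left(30 + 41\right) 49 = 71 \cdot 49 = 3479$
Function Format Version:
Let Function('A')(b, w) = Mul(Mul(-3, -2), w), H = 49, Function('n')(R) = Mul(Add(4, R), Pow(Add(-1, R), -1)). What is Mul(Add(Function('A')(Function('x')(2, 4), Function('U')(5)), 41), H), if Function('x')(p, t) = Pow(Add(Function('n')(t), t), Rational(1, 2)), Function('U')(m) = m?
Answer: 3479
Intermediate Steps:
Function('n')(R) = Mul(Pow(Add(-1, R), -1), Add(4, R))
Function('x')(p, t) = Pow(Add(t, Mul(Pow(Add(-1, t), -1), Add(4, t))), Rational(1, 2)) (Function('x')(p, t) = Pow(Add(Mul(Pow(Add(-1, t), -1), Add(4, t)), t), Rational(1, 2)) = Pow(Add(t, Mul(Pow(Add(-1, t), -1), Add(4, t))), Rational(1, 2)))
Function('A')(b, w) = Mul(6, w)
Mul(Add(Function('A')(Function('x')(2, 4), Function('U')(5)), 41), H) = Mul(Add(Mul(6, 5), 41), 49) = Mul(Add(30, 41), 49) = Mul(71, 49) = 3479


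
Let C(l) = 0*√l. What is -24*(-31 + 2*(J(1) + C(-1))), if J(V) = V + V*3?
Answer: 552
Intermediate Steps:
J(V) = 4*V (J(V) = V + 3*V = 4*V)
C(l) = 0
-24*(-31 + 2*(J(1) + C(-1))) = -24*(-31 + 2*(4*1 + 0)) = -24*(-31 + 2*(4 + 0)) = -24*(-31 + 2*4) = -24*(-31 + 8) = -24*(-23) = 552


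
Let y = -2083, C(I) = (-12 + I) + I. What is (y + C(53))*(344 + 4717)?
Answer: -10066329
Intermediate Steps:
C(I) = -12 + 2*I
(y + C(53))*(344 + 4717) = (-2083 + (-12 + 2*53))*(344 + 4717) = (-2083 + (-12 + 106))*5061 = (-2083 + 94)*5061 = -1989*5061 = -10066329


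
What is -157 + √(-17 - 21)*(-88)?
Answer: -157 - 88*I*√38 ≈ -157.0 - 542.47*I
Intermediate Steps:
-157 + √(-17 - 21)*(-88) = -157 + √(-38)*(-88) = -157 + (I*√38)*(-88) = -157 - 88*I*√38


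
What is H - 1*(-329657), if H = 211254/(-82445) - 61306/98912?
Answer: 122193677314821/370672720 ≈ 3.2965e+5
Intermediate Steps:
H = -1179542219/370672720 (H = 211254*(-1/82445) - 61306*1/98912 = -211254/82445 - 30653/49456 = -1179542219/370672720 ≈ -3.1822)
H - 1*(-329657) = -1179542219/370672720 - 1*(-329657) = -1179542219/370672720 + 329657 = 122193677314821/370672720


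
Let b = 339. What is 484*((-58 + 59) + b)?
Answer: 164560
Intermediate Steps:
484*((-58 + 59) + b) = 484*((-58 + 59) + 339) = 484*(1 + 339) = 484*340 = 164560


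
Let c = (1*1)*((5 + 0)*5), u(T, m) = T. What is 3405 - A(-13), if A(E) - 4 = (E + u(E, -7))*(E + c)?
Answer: 3713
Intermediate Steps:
c = 25 (c = 1*(5*5) = 1*25 = 25)
A(E) = 4 + 2*E*(25 + E) (A(E) = 4 + (E + E)*(E + 25) = 4 + (2*E)*(25 + E) = 4 + 2*E*(25 + E))
3405 - A(-13) = 3405 - (4 + 2*(-13)² + 50*(-13)) = 3405 - (4 + 2*169 - 650) = 3405 - (4 + 338 - 650) = 3405 - 1*(-308) = 3405 + 308 = 3713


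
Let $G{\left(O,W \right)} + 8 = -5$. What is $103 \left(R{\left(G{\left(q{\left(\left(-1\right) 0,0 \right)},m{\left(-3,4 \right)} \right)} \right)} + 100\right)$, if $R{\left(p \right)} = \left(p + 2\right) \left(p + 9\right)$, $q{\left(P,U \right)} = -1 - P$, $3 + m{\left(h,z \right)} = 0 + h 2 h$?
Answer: $14832$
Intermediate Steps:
$m{\left(h,z \right)} = -3 + 2 h^{2}$ ($m{\left(h,z \right)} = -3 + \left(0 + h 2 h\right) = -3 + \left(0 + 2 h h\right) = -3 + \left(0 + 2 h^{2}\right) = -3 + 2 h^{2}$)
$G{\left(O,W \right)} = -13$ ($G{\left(O,W \right)} = -8 - 5 = -13$)
$R{\left(p \right)} = \left(2 + p\right) \left(9 + p\right)$
$103 \left(R{\left(G{\left(q{\left(\left(-1\right) 0,0 \right)},m{\left(-3,4 \right)} \right)} \right)} + 100\right) = 103 \left(\left(18 + \left(-13\right)^{2} + 11 \left(-13\right)\right) + 100\right) = 103 \left(\left(18 + 169 - 143\right) + 100\right) = 103 \left(44 + 100\right) = 103 \cdot 144 = 14832$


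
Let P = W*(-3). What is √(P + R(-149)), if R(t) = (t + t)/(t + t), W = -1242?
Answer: √3727 ≈ 61.049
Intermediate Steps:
R(t) = 1 (R(t) = (2*t)/((2*t)) = (2*t)*(1/(2*t)) = 1)
P = 3726 (P = -1242*(-3) = 3726)
√(P + R(-149)) = √(3726 + 1) = √3727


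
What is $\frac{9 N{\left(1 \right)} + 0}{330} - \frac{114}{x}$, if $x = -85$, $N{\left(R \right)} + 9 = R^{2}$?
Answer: $\frac{210}{187} \approx 1.123$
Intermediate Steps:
$N{\left(R \right)} = -9 + R^{2}$
$\frac{9 N{\left(1 \right)} + 0}{330} - \frac{114}{x} = \frac{9 \left(-9 + 1^{2}\right) + 0}{330} - \frac{114}{-85} = \left(9 \left(-9 + 1\right) + 0\right) \frac{1}{330} - - \frac{114}{85} = \left(9 \left(-8\right) + 0\right) \frac{1}{330} + \frac{114}{85} = \left(-72 + 0\right) \frac{1}{330} + \frac{114}{85} = \left(-72\right) \frac{1}{330} + \frac{114}{85} = - \frac{12}{55} + \frac{114}{85} = \frac{210}{187}$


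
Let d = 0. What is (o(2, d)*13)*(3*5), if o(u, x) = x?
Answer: 0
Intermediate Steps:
(o(2, d)*13)*(3*5) = (0*13)*(3*5) = 0*15 = 0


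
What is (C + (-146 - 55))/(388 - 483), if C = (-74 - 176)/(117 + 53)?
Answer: 3442/1615 ≈ 2.1313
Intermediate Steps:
C = -25/17 (C = -250/170 = -250*1/170 = -25/17 ≈ -1.4706)
(C + (-146 - 55))/(388 - 483) = (-25/17 + (-146 - 55))/(388 - 483) = (-25/17 - 201)/(-95) = -3442/17*(-1/95) = 3442/1615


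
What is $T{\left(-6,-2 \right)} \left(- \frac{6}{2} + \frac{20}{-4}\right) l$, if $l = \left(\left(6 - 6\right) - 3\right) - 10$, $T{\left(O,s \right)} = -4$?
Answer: $-416$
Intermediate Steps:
$l = -13$ ($l = \left(0 - 3\right) - 10 = -3 - 10 = -13$)
$T{\left(-6,-2 \right)} \left(- \frac{6}{2} + \frac{20}{-4}\right) l = - 4 \left(- \frac{6}{2} + \frac{20}{-4}\right) \left(-13\right) = - 4 \left(\left(-6\right) \frac{1}{2} + 20 \left(- \frac{1}{4}\right)\right) \left(-13\right) = - 4 \left(-3 - 5\right) \left(-13\right) = \left(-4\right) \left(-8\right) \left(-13\right) = 32 \left(-13\right) = -416$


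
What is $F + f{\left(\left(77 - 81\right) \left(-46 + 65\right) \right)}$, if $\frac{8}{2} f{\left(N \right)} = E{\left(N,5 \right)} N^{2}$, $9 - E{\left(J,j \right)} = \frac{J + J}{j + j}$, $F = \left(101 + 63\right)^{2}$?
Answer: $\frac{309204}{5} \approx 61841.0$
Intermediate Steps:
$F = 26896$ ($F = 164^{2} = 26896$)
$E{\left(J,j \right)} = 9 - \frac{J}{j}$ ($E{\left(J,j \right)} = 9 - \frac{J + J}{j + j} = 9 - \frac{2 J}{2 j} = 9 - 2 J \frac{1}{2 j} = 9 - \frac{J}{j}$)
$f{\left(N \right)} = \frac{N^{2} \left(9 - \frac{N}{5}\right)}{4}$ ($f{\left(N \right)} = \frac{\left(9 - \frac{N}{5}\right) N^{2}}{4} = \frac{N^{2} \left(9 - \frac{N}{5}\right)}{4}$)
$F + f{\left(\left(77 - 81\right) \left(-46 + 65\right) \right)} = 26896 + \frac{\left(\left(77 - 81\right) \left(-46 + 65\right)\right)^{2} \left(45 - \left(77 - 81\right) \left(-46 + 65\right)\right)}{20} = 26896 + \frac{\left(\left(-4\right) 19\right)^{2} \left(45 - \left(-4\right) 19\right)}{20} = 26896 + \frac{\left(-76\right)^{2} \left(45 - -76\right)}{20} = 26896 + \frac{1}{20} \cdot 5776 \left(45 + 76\right) = 26896 + \frac{1}{20} \cdot 5776 \cdot 121 = 26896 + \frac{174724}{5} = \frac{309204}{5}$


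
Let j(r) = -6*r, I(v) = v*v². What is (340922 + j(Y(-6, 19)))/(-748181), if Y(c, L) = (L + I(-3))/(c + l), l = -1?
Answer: -2386406/5237267 ≈ -0.45566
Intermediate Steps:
I(v) = v³
Y(c, L) = (-27 + L)/(-1 + c) (Y(c, L) = (L + (-3)³)/(c - 1) = (L - 27)/(-1 + c) = (-27 + L)/(-1 + c))
(340922 + j(Y(-6, 19)))/(-748181) = (340922 - 6*(-27 + 19)/(-1 - 6))/(-748181) = (340922 - 6*(-8)/(-7))*(-1/748181) = (340922 - (-6)*(-8)/7)*(-1/748181) = (340922 - 6*8/7)*(-1/748181) = (340922 - 48/7)*(-1/748181) = (2386406/7)*(-1/748181) = -2386406/5237267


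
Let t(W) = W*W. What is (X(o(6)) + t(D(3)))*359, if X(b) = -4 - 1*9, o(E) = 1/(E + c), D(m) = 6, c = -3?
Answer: 8257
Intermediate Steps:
o(E) = 1/(-3 + E) (o(E) = 1/(E - 3) = 1/(-3 + E))
t(W) = W²
X(b) = -13 (X(b) = -4 - 9 = -13)
(X(o(6)) + t(D(3)))*359 = (-13 + 6²)*359 = (-13 + 36)*359 = 23*359 = 8257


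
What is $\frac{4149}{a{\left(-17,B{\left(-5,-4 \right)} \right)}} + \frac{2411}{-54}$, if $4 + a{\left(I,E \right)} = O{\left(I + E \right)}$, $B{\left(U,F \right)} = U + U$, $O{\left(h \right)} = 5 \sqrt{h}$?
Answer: $- \frac{2562185}{37314} - \frac{62235 i \sqrt{3}}{691} \approx -68.666 - 156.0 i$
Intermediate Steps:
$B{\left(U,F \right)} = 2 U$
$a{\left(I,E \right)} = -4 + 5 \sqrt{E + I}$ ($a{\left(I,E \right)} = -4 + 5 \sqrt{I + E} = -4 + 5 \sqrt{E + I}$)
$\frac{4149}{a{\left(-17,B{\left(-5,-4 \right)} \right)}} + \frac{2411}{-54} = \frac{4149}{-4 + 5 \sqrt{2 \left(-5\right) - 17}} + \frac{2411}{-54} = \frac{4149}{-4 + 5 \sqrt{-10 - 17}} + 2411 \left(- \frac{1}{54}\right) = \frac{4149}{-4 + 5 \sqrt{-27}} - \frac{2411}{54} = \frac{4149}{-4 + 5 \cdot 3 i \sqrt{3}} - \frac{2411}{54} = \frac{4149}{-4 + 15 i \sqrt{3}} - \frac{2411}{54} = - \frac{2411}{54} + \frac{4149}{-4 + 15 i \sqrt{3}}$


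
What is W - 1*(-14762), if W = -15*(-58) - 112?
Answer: 15520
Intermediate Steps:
W = 758 (W = 870 - 112 = 758)
W - 1*(-14762) = 758 - 1*(-14762) = 758 + 14762 = 15520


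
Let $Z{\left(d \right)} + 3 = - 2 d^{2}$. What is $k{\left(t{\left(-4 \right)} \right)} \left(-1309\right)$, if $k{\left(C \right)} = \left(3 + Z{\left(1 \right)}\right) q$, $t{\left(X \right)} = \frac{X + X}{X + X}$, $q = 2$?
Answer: $5236$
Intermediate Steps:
$Z{\left(d \right)} = -3 - 2 d^{2}$
$t{\left(X \right)} = 1$ ($t{\left(X \right)} = \frac{2 X}{2 X} = 2 X \frac{1}{2 X} = 1$)
$k{\left(C \right)} = -4$ ($k{\left(C \right)} = \left(3 - \left(3 + 2 \cdot 1^{2}\right)\right) 2 = \left(3 - 5\right) 2 = \left(-2\right) 2 = -4$)
$k{\left(t{\left(-4 \right)} \right)} \left(-1309\right) = \left(-4\right) \left(-1309\right) = 5236$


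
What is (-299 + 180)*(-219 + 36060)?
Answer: -4265079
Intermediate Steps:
(-299 + 180)*(-219 + 36060) = -119*35841 = -4265079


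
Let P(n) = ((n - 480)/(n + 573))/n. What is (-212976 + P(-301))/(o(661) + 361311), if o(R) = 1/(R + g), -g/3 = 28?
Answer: -10061016457907/17068383750656 ≈ -0.58945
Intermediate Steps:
g = -84 (g = -3*28 = -84)
o(R) = 1/(-84 + R) (o(R) = 1/(R - 84) = 1/(-84 + R))
P(n) = (-480 + n)/(n*(573 + n)) (P(n) = ((-480 + n)/(573 + n))/n = (-480 + n)/(n*(573 + n)))
(-212976 + P(-301))/(o(661) + 361311) = (-212976 + (-480 - 301)/((-301)*(573 - 301)))/(1/(-84 + 661) + 361311) = (-212976 - 1/301*(-781)/272)/(1/577 + 361311) = (-212976 - 1/301*1/272*(-781))/(1/577 + 361311) = (-212976 + 781/81872)/(208476448/577) = -17436770291/81872*577/208476448 = -10061016457907/17068383750656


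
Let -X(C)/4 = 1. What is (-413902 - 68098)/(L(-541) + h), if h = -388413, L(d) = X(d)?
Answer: 482000/388417 ≈ 1.2409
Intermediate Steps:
X(C) = -4 (X(C) = -4*1 = -4)
L(d) = -4
(-413902 - 68098)/(L(-541) + h) = (-413902 - 68098)/(-4 - 388413) = -482000/(-388417) = -482000*(-1/388417) = 482000/388417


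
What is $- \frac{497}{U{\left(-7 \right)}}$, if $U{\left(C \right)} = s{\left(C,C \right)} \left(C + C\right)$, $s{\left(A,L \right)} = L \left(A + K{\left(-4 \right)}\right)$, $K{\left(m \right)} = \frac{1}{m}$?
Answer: $\frac{142}{203} \approx 0.69951$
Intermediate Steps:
$s{\left(A,L \right)} = L \left(- \frac{1}{4} + A\right)$ ($s{\left(A,L \right)} = L \left(A + \frac{1}{-4}\right) = L \left(A - \frac{1}{4}\right) = L \left(- \frac{1}{4} + A\right)$)
$U{\left(C \right)} = 2 C^{2} \left(- \frac{1}{4} + C\right)$ ($U{\left(C \right)} = C \left(- \frac{1}{4} + C\right) \left(C + C\right) = C \left(- \frac{1}{4} + C\right) 2 C = 2 C^{2} \left(- \frac{1}{4} + C\right)$)
$- \frac{497}{U{\left(-7 \right)}} = - \frac{497}{\frac{1}{2} \left(-7\right)^{2} \left(-1 + 4 \left(-7\right)\right)} = - \frac{497}{\frac{1}{2} \cdot 49 \left(-1 - 28\right)} = - \frac{497}{\frac{1}{2} \cdot 49 \left(-29\right)} = - \frac{497}{- \frac{1421}{2}} = \left(-497\right) \left(- \frac{2}{1421}\right) = \frac{142}{203}$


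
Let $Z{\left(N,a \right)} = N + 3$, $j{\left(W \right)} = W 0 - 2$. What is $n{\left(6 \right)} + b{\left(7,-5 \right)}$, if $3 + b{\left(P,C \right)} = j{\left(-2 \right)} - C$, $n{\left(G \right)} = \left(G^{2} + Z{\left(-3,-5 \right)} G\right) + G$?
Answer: $42$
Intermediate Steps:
$j{\left(W \right)} = -2$ ($j{\left(W \right)} = 0 - 2 = -2$)
$Z{\left(N,a \right)} = 3 + N$
$n{\left(G \right)} = G + G^{2}$ ($n{\left(G \right)} = \left(G^{2} + \left(3 - 3\right) G\right) + G = \left(G^{2} + 0 G\right) + G = \left(G^{2} + 0\right) + G = G^{2} + G = G + G^{2}$)
$b{\left(P,C \right)} = -5 - C$ ($b{\left(P,C \right)} = -3 - \left(2 + C\right) = -5 - C$)
$n{\left(6 \right)} + b{\left(7,-5 \right)} = 6 \left(1 + 6\right) - 0 = 6 \cdot 7 + \left(-5 + 5\right) = 42 + 0 = 42$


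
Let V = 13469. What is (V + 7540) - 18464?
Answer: 2545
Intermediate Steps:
(V + 7540) - 18464 = (13469 + 7540) - 18464 = 21009 - 18464 = 2545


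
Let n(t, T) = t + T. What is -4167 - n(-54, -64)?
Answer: -4049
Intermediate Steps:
n(t, T) = T + t
-4167 - n(-54, -64) = -4167 - (-64 - 54) = -4167 - 1*(-118) = -4167 + 118 = -4049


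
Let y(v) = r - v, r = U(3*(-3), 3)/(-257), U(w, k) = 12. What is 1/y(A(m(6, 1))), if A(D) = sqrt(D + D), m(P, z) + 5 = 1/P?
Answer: -9252/1915853 + 66049*I*sqrt(87)/1915853 ≈ -0.0048292 + 0.32156*I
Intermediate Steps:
m(P, z) = -5 + 1/P
r = -12/257 (r = 12/(-257) = 12*(-1/257) = -12/257 ≈ -0.046693)
A(D) = sqrt(2)*sqrt(D) (A(D) = sqrt(2*D) = sqrt(2)*sqrt(D))
y(v) = -12/257 - v
1/y(A(m(6, 1))) = 1/(-12/257 - sqrt(2)*sqrt(-5 + 1/6)) = 1/(-12/257 - sqrt(2)*sqrt(-29/6)) = 1/(-12/257 - sqrt(2)*I*sqrt(174)/6) = 1/(-12/257 - I*sqrt(87)/3)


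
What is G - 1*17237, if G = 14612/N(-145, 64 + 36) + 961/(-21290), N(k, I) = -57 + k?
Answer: -37220190531/2150290 ≈ -17309.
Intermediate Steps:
G = -155641801/2150290 (G = 14612/(-57 - 145) + 961/(-21290) = 14612/(-202) + 961*(-1/21290) = 14612*(-1/202) - 961/21290 = -7306/101 - 961/21290 = -155641801/2150290 ≈ -72.382)
G - 1*17237 = -155641801/2150290 - 1*17237 = -155641801/2150290 - 17237 = -37220190531/2150290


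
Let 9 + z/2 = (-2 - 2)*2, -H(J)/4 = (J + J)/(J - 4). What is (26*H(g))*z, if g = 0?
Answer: 0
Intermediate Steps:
H(J) = -8*J/(-4 + J) (H(J) = -4*(J + J)/(J - 4) = -4*2*J/(-4 + J) = -8*J/(-4 + J))
z = -34 (z = -18 + 2*((-2 - 2)*2) = -18 + 2*(-4*2) = -18 + 2*(-8) = -18 - 16 = -34)
(26*H(g))*z = (26*(-8*0/(-4 + 0)))*(-34) = (26*(-8*0/(-4)))*(-34) = (26*(-8*0*(-1/4)))*(-34) = (26*0)*(-34) = 0*(-34) = 0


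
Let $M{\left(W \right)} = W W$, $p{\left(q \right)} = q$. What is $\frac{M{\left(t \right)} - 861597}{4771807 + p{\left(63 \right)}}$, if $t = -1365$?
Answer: $\frac{500814}{2385935} \approx 0.2099$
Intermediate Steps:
$M{\left(W \right)} = W^{2}$
$\frac{M{\left(t \right)} - 861597}{4771807 + p{\left(63 \right)}} = \frac{\left(-1365\right)^{2} - 861597}{4771807 + 63} = \frac{1863225 - 861597}{4771870} = 1001628 \cdot \frac{1}{4771870} = \frac{500814}{2385935}$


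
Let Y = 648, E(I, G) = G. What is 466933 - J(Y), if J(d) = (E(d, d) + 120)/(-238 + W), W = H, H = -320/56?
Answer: 398296537/853 ≈ 4.6694e+5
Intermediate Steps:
H = -40/7 (H = -320*1/56 = -40/7 ≈ -5.7143)
W = -40/7 ≈ -5.7143
J(d) = -420/853 - 7*d/1706 (J(d) = (d + 120)/(-238 - 40/7) = (120 + d)/(-1706/7) = (120 + d)*(-7/1706) = -420/853 - 7*d/1706)
466933 - J(Y) = 466933 - (-420/853 - 7/1706*648) = 466933 - (-420/853 - 2268/853) = 466933 - 1*(-2688/853) = 466933 + 2688/853 = 398296537/853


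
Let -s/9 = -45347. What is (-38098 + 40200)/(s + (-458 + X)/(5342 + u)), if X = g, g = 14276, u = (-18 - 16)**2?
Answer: 1138233/220999756 ≈ 0.0051504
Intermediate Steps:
s = 408123 (s = -9*(-45347) = 408123)
u = 1156 (u = (-34)**2 = 1156)
X = 14276
(-38098 + 40200)/(s + (-458 + X)/(5342 + u)) = (-38098 + 40200)/(408123 + (-458 + 14276)/(5342 + 1156)) = 2102/(408123 + 13818/6498) = 2102/(408123 + 13818*(1/6498)) = 2102/(408123 + 2303/1083) = 2102/(441999512/1083) = 2102*(1083/441999512) = 1138233/220999756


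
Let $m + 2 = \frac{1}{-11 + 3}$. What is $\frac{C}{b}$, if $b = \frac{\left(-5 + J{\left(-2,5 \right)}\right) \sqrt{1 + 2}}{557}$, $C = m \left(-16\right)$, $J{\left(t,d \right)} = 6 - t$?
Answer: $\frac{18938 \sqrt{3}}{9} \approx 3644.6$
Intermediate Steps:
$m = - \frac{17}{8}$ ($m = -2 + \frac{1}{-11 + 3} = -2 + \frac{1}{-8} = -2 - \frac{1}{8} = - \frac{17}{8} \approx -2.125$)
$C = 34$ ($C = \left(- \frac{17}{8}\right) \left(-16\right) = 34$)
$b = \frac{3 \sqrt{3}}{557}$ ($b = \frac{\left(-5 + \left(6 - -2\right)\right) \sqrt{1 + 2}}{557} = \left(-5 + \left(6 + 2\right)\right) \sqrt{3} \cdot \frac{1}{557} = \left(-5 + 8\right) \sqrt{3} \cdot \frac{1}{557} = 3 \sqrt{3} \cdot \frac{1}{557} = \frac{3 \sqrt{3}}{557} \approx 0.0093288$)
$\frac{C}{b} = \frac{34}{\frac{3}{557} \sqrt{3}} = 34 \frac{557 \sqrt{3}}{9} = \frac{18938 \sqrt{3}}{9}$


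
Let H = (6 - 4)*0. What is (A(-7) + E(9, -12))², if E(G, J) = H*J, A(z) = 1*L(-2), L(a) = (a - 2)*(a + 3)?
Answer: 16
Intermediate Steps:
H = 0 (H = 2*0 = 0)
L(a) = (-2 + a)*(3 + a)
A(z) = -4 (A(z) = 1*(-6 - 2 + (-2)²) = 1*(-6 - 2 + 4) = 1*(-4) = -4)
E(G, J) = 0 (E(G, J) = 0*J = 0)
(A(-7) + E(9, -12))² = (-4 + 0)² = (-4)² = 16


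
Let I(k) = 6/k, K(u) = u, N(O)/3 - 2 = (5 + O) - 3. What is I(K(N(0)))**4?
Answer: 1/16 ≈ 0.062500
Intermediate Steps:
N(O) = 12 + 3*O (N(O) = 6 + 3*((5 + O) - 3) = 6 + 3*(2 + O) = 6 + (6 + 3*O) = 12 + 3*O)
I(K(N(0)))**4 = (6/(12 + 3*0))**4 = (6/(12 + 0))**4 = (6/12)**4 = (6*(1/12))**4 = (1/2)**4 = 1/16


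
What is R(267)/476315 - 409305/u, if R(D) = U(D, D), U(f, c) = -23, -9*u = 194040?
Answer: 5570217577/293410040 ≈ 18.984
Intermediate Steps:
u = -21560 (u = -⅑*194040 = -21560)
R(D) = -23
R(267)/476315 - 409305/u = -23/476315 - 409305/(-21560) = -23*1/476315 - 409305*(-1/21560) = -23/476315 + 81861/4312 = 5570217577/293410040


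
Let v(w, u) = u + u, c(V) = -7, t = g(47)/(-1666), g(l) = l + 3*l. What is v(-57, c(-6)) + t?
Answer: -11756/833 ≈ -14.113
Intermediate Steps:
g(l) = 4*l
t = -94/833 (t = (4*47)/(-1666) = 188*(-1/1666) = -94/833 ≈ -0.11285)
v(w, u) = 2*u
v(-57, c(-6)) + t = 2*(-7) - 94/833 = -14 - 94/833 = -11756/833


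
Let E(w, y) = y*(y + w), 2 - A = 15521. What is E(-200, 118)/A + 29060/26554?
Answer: 353959322/206045763 ≈ 1.7179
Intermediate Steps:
A = -15519 (A = 2 - 1*15521 = 2 - 15521 = -15519)
E(w, y) = y*(w + y)
E(-200, 118)/A + 29060/26554 = (118*(-200 + 118))/(-15519) + 29060/26554 = (118*(-82))*(-1/15519) + 29060*(1/26554) = -9676*(-1/15519) + 14530/13277 = 9676/15519 + 14530/13277 = 353959322/206045763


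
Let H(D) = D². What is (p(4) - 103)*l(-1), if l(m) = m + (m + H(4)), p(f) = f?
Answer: -1386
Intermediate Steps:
l(m) = 16 + 2*m (l(m) = m + (m + 4²) = m + (m + 16) = m + (16 + m) = 16 + 2*m)
(p(4) - 103)*l(-1) = (4 - 103)*(16 + 2*(-1)) = -99*(16 - 2) = -99*14 = -1386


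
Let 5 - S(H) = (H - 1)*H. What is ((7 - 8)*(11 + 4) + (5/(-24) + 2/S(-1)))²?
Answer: 121801/576 ≈ 211.46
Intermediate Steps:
S(H) = 5 - H*(-1 + H) (S(H) = 5 - (H - 1)*H = 5 - (-1 + H)*H = 5 - H*(-1 + H))
((7 - 8)*(11 + 4) + (5/(-24) + 2/S(-1)))² = ((7 - 8)*(11 + 4) + (5/(-24) + 2/(5 - 1 - 1*(-1)²)))² = (-1*15 + (5*(-1/24) + 2/(5 - 1 - 1*1)))² = (-15 + (-5/24 + 2/(5 - 1 - 1)))² = (-15 + (-5/24 + 2/3))² = (-15 + (-5/24 + 2*(⅓)))² = (-15 + (-5/24 + ⅔))² = (-15 + 11/24)² = (-349/24)² = 121801/576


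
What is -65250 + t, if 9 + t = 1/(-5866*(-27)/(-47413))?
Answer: -10335898351/158382 ≈ -65259.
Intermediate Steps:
t = -1472851/158382 (t = -9 + 1/(-5866*(-27)/(-47413)) = -9 + 1/(158382*(-1/47413)) = -9 + 1/(-158382/47413) = -9 - 47413/158382 = -1472851/158382 ≈ -9.2994)
-65250 + t = -65250 - 1472851/158382 = -10335898351/158382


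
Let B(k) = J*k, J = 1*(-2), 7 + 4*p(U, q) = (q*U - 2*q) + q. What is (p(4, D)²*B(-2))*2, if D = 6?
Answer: 121/2 ≈ 60.500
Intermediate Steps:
p(U, q) = -7/4 - q/4 + U*q/4 (p(U, q) = -7/4 + ((q*U - 2*q) + q)/4 = -7/4 + ((U*q - 2*q) + q)/4 = -7/4 + ((-2*q + U*q) + q)/4 = -7/4 + (-q + U*q)/4 = -7/4 + (-q/4 + U*q/4) = -7/4 - q/4 + U*q/4)
J = -2
B(k) = -2*k
(p(4, D)²*B(-2))*2 = ((-7/4 - ¼*6 + (¼)*4*6)²*(-2*(-2)))*2 = ((-7/4 - 3/2 + 6)²*4)*2 = ((11/4)²*4)*2 = ((121/16)*4)*2 = (121/4)*2 = 121/2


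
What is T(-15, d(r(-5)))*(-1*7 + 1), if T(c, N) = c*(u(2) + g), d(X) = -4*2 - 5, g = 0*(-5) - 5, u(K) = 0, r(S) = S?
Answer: -450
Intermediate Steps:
g = -5 (g = 0 - 5 = -5)
d(X) = -13 (d(X) = -8 - 5 = -13)
T(c, N) = -5*c (T(c, N) = c*(0 - 5) = c*(-5) = -5*c)
T(-15, d(r(-5)))*(-1*7 + 1) = (-5*(-15))*(-1*7 + 1) = 75*(-7 + 1) = 75*(-6) = -450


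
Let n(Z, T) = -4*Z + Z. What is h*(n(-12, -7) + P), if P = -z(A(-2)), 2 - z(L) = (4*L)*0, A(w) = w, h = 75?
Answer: 2550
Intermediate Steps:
n(Z, T) = -3*Z
z(L) = 2 (z(L) = 2 - 4*L*0 = 2 - 1*0 = 2 + 0 = 2)
P = -2 (P = -1*2 = -2)
h*(n(-12, -7) + P) = 75*(-3*(-12) - 2) = 75*(36 - 2) = 75*34 = 2550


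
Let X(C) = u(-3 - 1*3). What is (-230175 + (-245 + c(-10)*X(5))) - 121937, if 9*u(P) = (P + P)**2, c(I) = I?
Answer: -352517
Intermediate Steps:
u(P) = 4*P**2/9 (u(P) = (P + P)**2/9 = (2*P)**2/9 = (4*P**2)/9 = 4*P**2/9)
X(C) = 16 (X(C) = 4*(-3 - 1*3)**2/9 = 4*(-3 - 3)**2/9 = (4/9)*(-6)**2 = (4/9)*36 = 16)
(-230175 + (-245 + c(-10)*X(5))) - 121937 = (-230175 + (-245 - 10*16)) - 121937 = (-230175 + (-245 - 160)) - 121937 = (-230175 - 405) - 121937 = -230580 - 121937 = -352517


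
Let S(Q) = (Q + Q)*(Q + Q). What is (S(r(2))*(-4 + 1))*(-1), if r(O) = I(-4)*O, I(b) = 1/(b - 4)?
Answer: ¾ ≈ 0.75000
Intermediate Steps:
I(b) = 1/(-4 + b)
r(O) = -O/8 (r(O) = O/(-4 - 4) = O/(-8) = -O/8)
S(Q) = 4*Q² (S(Q) = (2*Q)*(2*Q) = 4*Q²)
(S(r(2))*(-4 + 1))*(-1) = ((4*(-⅛*2)²)*(-4 + 1))*(-1) = ((4*(-¼)²)*(-3))*(-1) = ((4*(1/16))*(-3))*(-1) = ((¼)*(-3))*(-1) = -¾*(-1) = ¾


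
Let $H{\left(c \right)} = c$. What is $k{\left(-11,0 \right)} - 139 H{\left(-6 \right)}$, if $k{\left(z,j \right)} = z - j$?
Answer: $823$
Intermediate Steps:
$k{\left(-11,0 \right)} - 139 H{\left(-6 \right)} = \left(-11 - 0\right) - -834 = \left(-11 + 0\right) + 834 = -11 + 834 = 823$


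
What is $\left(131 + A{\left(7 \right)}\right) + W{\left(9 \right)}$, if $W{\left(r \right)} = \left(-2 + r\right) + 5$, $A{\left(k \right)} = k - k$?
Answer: $143$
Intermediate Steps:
$A{\left(k \right)} = 0$
$W{\left(r \right)} = 3 + r$
$\left(131 + A{\left(7 \right)}\right) + W{\left(9 \right)} = \left(131 + 0\right) + \left(3 + 9\right) = 131 + 12 = 143$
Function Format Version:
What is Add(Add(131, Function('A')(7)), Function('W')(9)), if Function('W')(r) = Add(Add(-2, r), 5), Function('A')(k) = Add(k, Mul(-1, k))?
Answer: 143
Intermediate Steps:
Function('A')(k) = 0
Function('W')(r) = Add(3, r)
Add(Add(131, Function('A')(7)), Function('W')(9)) = Add(Add(131, 0), Add(3, 9)) = Add(131, 12) = 143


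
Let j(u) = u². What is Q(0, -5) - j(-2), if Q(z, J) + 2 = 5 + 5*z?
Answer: -1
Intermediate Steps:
Q(z, J) = 3 + 5*z (Q(z, J) = -2 + (5 + 5*z) = 3 + 5*z)
Q(0, -5) - j(-2) = (3 + 5*0) - 1*(-2)² = (3 + 0) - 1*4 = 3 - 4 = -1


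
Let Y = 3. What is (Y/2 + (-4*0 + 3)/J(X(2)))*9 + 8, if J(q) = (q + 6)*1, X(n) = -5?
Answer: 97/2 ≈ 48.500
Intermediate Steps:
J(q) = 6 + q (J(q) = (6 + q)*1 = 6 + q)
(Y/2 + (-4*0 + 3)/J(X(2)))*9 + 8 = (3/2 + (-4*0 + 3)/(6 - 5))*9 + 8 = (3*(½) + (0 + 3)/1)*9 + 8 = (3/2 + 3*1)*9 + 8 = (3/2 + 3)*9 + 8 = (9/2)*9 + 8 = 81/2 + 8 = 97/2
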